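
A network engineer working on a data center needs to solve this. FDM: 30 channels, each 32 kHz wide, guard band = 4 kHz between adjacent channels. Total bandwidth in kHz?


Given: 30 channels, 32 kHz each, guard = 4 kHz
Channel bandwidth = 30 * 32 = 960 kHz
Guard bands = 29 gaps * 4 kHz = 116 kHz
Total = 960 + 116 = 1076 kHz

1076


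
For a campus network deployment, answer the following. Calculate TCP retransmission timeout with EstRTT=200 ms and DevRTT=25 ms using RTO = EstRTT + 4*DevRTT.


Given: EstRTT = 200 ms, DevRTT = 25 ms
Timeout = EstRTT + 4 * DevRTT
4 * DevRTT = 4 * 25 = 100
Timeout = 200 + 100 = 300 ms

300


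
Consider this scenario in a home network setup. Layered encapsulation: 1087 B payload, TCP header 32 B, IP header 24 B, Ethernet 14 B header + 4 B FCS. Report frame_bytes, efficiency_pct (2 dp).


TCP segment = 1087 + 32 = 1119 B
IP packet = 1119 + 24 = 1143 B
Ethernet frame = 1143 + 14 + 4 = 1161 B
Efficiency = app / frame = 1087 / 1161 = 0.936262 = 93.6262% -> 93.63% (2 dp)

1161, 93.63


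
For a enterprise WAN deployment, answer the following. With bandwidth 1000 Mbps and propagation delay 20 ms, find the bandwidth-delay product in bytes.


Given: bandwidth = 1000 Mbps, delay = 20 ms
BDP in bits = 1000 * 10^6 * 20 / 1000
BDP in bits = 20000000
BDP in bytes = 20000000 / 8 = 2500000

2500000


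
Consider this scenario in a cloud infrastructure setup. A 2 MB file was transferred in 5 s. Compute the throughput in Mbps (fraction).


Given: file = 2 MB, time = 5 s
File in Mb = 2 * 8 = 16 Mb
Throughput = 16 / 5 Mbps
Throughput = 16/5 Mbps

16/5


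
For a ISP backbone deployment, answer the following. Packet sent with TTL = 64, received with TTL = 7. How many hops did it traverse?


Given: initial TTL = 64, received TTL = 7
Hops = initial TTL - received TTL
Hops = 64 - 7 = 57

57


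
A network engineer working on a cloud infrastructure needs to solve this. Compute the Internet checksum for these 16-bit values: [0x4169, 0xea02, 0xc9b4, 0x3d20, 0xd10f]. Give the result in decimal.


Given words: [0x4169, 0xea02, 0xc9b4, 0x3d20, 0xd10f]
Step 1: Sum all words
Raw sum = 16745 + 59906 + 51636 + 15648 + 53519 = 197454
Step 2: Fold carry: (846 + 3) = 849
One's complement = ~849 & 0xFFFF = 64686

64686


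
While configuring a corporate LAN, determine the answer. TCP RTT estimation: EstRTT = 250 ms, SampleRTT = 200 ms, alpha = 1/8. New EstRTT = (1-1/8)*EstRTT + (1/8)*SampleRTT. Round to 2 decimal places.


Given: EstRTT = 250 ms, SampleRTT = 200 ms, alpha = 1/8
New EstRTT = (1 - alpha) * EstRTT + alpha * SampleRTT
(7/8) * 250 = 218.75
(1/8) * 200 = 25
New EstRTT = 218.75 + 25 = 243.75 ms -> 243.75 ms (2 dp)

243.75


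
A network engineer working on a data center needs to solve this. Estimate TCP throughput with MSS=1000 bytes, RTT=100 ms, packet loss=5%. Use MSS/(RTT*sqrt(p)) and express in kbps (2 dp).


Given: MSS = 1000 bytes, RTT = 100 ms, loss = 5%
RTT in seconds = 100 / 1000 = 0.1
Loss rate = 5% = 0.05
sqrt(loss) = sqrt(0.05) = 0.223606797750
Throughput (bytes/s) = 1000 / (0.1 * 0.223606797750) = 44721.3595
Throughput (kbps) = 44721.3595 * 8 / 1000 = 357.770876 -> 357.77 kbps (2 dp)

357.77


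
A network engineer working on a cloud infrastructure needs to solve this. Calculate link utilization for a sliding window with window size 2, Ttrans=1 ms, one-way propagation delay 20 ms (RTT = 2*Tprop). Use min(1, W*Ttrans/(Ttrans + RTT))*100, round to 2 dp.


Given: W = 2, Ttrans = 1 ms, RTT = 40 ms (= 2 * Tprop, Tprop = 20 ms)
Cycle time = Ttrans + RTT = 1 + 40 = 41 ms (first packet sent until its ACK returns)
W * Ttrans = 2 * 1 = 2 ms of sending per cycle
W * Ttrans / (Ttrans + RTT) = 2 / 41 = 0.048780
U = min(1, 0.048780) = 0.048780
U% = 4.88%

4.88


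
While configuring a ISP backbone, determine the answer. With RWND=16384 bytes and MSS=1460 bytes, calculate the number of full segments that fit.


Given: RWND = 16384 bytes, MSS = 1460 bytes
Full segments = floor(RWND / MSS)
Full segments = floor(16384 / 1460)
Full segments = floor(11.2219) = 11

11


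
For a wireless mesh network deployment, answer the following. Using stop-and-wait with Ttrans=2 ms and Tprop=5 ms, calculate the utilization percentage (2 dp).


Given: Ttrans = 2 ms, Tprop = 5 ms
RTT = 2 * Tprop = 2 * 5 = 10 ms
U = Ttrans / (Ttrans + RTT)
U = 2 / (2 + 10)
U = 2 / 12 = 0.166667
U% = 16.67%

16.67


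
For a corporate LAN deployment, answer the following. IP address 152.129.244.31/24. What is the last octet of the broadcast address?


Given: IP = 152.129.244.31, prefix = /24
Host bits = 32 - 24 = 8
Network last octet = 31 AND mask = 0
Host part size = 2^8 - 1 = 255
Broadcast last octet = 0 OR 255 = 255

255


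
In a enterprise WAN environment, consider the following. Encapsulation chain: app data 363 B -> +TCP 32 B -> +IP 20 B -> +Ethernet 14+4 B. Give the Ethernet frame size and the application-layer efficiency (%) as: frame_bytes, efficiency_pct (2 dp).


TCP segment = 363 + 32 = 395 B
IP packet = 395 + 20 = 415 B
Ethernet frame = 415 + 14 + 4 = 433 B
Efficiency = app / frame = 363 / 433 = 0.838337 = 83.8337% -> 83.83% (2 dp)

433, 83.83


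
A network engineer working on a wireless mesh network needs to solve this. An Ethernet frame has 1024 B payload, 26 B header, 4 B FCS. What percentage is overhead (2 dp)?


Given: payload = 1024 B, header = 26 B, trailer = 4 B
Overhead bytes = header + trailer = 26 + 4 = 30
Total frame = payload + overhead = 1024 + 30 = 1054
Overhead % = 30 / 1054 * 100 = 2.8463% -> 2.85% (2 dp)

2.85


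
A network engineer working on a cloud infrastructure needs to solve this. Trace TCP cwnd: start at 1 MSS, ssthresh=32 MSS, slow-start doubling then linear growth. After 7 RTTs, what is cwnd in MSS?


RTT 0: cwnd = 1 MSS (initial)
RTT 1: cwnd = 2 MSS (slow start, doubled)
RTT 2: cwnd = 4 MSS (slow start, doubled)
RTT 3: cwnd = 8 MSS (slow start, doubled)
RTT 4: cwnd = 16 MSS (slow start, doubled)
RTT 5: cwnd = 32 MSS (slow start, doubled)
RTT 6: cwnd = 33 MSS (congestion avoidance, +1)
RTT 7: cwnd = 34 MSS (congestion avoidance, +1)

34


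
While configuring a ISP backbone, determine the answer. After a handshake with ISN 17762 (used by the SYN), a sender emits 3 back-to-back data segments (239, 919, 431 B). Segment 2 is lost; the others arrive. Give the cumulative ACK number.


SYN uses sequence number 17762; first data byte = ISN + 1 = 17763.
Segment 1: SEQ = 17763, len = 239 B, covers [17763, 18001]
Segment 2: SEQ = 18002, len = 919 B, covers [18002, 18920] [LOST]
Segment 3: SEQ = 18921, len = 431 B, covers [18921, 19351]
In-order data received: bytes [17763, 18001] (segments 1..1).
Segment 2 missing -> gap begins at byte 18002; later segments buffered out of order.
Cumulative ACK = next expected in-order byte = 17763 + 239 = 18002

18002


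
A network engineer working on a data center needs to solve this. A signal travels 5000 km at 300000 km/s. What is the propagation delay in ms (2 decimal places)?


Given: distance = 5000 km, speed = 300000 km/s
Delay = distance / speed = 5000 / 300000 seconds
Delay in ms = 5000 * 1000 / 300000
Delay = 16.6667 ms
Rounded to 2 dp = 16.67 ms

16.67


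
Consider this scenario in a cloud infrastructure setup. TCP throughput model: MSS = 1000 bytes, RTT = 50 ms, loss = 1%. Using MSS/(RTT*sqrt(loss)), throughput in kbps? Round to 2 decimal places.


Given: MSS = 1000 bytes, RTT = 50 ms, loss = 1%
RTT in seconds = 50 / 1000 = 0.05
Loss rate = 1% = 0.01
sqrt(loss) = sqrt(0.01) = 0.1
Throughput (bytes/s) = 1000 / (0.05 * 0.1) = 200000.0000
Throughput (kbps) = 200000.0000 * 8 / 1000 = 1600.000000 -> 1600.00 kbps (2 dp)

1600.00


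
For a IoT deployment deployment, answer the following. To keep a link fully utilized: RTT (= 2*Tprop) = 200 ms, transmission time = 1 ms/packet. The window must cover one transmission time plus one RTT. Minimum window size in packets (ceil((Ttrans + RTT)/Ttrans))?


Given: Ttrans = 1 ms, RTT = 200 ms (= 2 * Tprop, Tprop = 100 ms)
Time until first ACK returns = Ttrans + RTT = 1 + 200 = 201 ms
Need W * Ttrans >= Ttrans + RTT  ->  W >= (Ttrans + RTT) / Ttrans
(Ttrans + RTT) / Ttrans = 201 / 1 = 201
W_min = ceil(201) = 201

201


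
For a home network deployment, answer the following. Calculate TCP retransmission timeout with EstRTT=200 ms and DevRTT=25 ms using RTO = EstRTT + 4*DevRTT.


Given: EstRTT = 200 ms, DevRTT = 25 ms
Timeout = EstRTT + 4 * DevRTT
4 * DevRTT = 4 * 25 = 100
Timeout = 200 + 100 = 300 ms

300


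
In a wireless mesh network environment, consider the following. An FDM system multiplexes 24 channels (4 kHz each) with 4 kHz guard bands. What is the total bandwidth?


Given: 24 channels, 4 kHz each, guard = 4 kHz
Channel bandwidth = 24 * 4 = 96 kHz
Guard bands = 23 gaps * 4 kHz = 92 kHz
Total = 96 + 92 = 188 kHz

188


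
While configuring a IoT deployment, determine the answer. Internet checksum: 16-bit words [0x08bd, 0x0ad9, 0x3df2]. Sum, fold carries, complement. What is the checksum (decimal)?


Given words: [0x08bd, 0x0ad9, 0x3df2]
Step 1: Sum all words
Raw sum = 2237 + 2777 + 15858 = 20872
One's complement = ~20872 & 0xFFFF = 44663

44663


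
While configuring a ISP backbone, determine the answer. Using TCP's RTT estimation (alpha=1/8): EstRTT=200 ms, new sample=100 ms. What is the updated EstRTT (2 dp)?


Given: EstRTT = 200 ms, SampleRTT = 100 ms, alpha = 1/8
New EstRTT = (1 - alpha) * EstRTT + alpha * SampleRTT
(7/8) * 200 = 175
(1/8) * 100 = 12.5
New EstRTT = 175 + 12.5 = 187.5 ms -> 187.50 ms (2 dp)

187.50


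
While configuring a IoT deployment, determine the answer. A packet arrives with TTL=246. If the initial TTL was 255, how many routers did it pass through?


Given: initial TTL = 255, received TTL = 246
Hops = initial TTL - received TTL
Hops = 255 - 246 = 9

9


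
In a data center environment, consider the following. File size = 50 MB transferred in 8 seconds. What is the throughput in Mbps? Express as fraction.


Given: file = 50 MB, time = 8 s
File in Mb = 50 * 8 = 400 Mb
Throughput = 400 / 8 Mbps
Throughput = 50 Mbps

50


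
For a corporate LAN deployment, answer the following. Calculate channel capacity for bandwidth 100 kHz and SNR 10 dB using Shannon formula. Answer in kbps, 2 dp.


Given: B = 100 kHz, SNR = 10 dB
SNR linear = 10^(10/10) = 10
1 + SNR = 11
log2(11) = 3.4594316186
C = 100 * 1000 * 3.4594316186 = 345943.1619 bps
C = 345.943162 kbps -> 345.94 kbps (2 dp)

345.94


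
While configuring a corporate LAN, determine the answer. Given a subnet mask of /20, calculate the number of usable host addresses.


Given: subnet mask /20
Host bits = 32 - 20 = 12
Total addresses = 2^12 = 4096
Usable hosts = 4096 - 2 (network + broadcast) = 4094

4094


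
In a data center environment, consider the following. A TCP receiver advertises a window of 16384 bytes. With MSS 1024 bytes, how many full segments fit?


Given: RWND = 16384 bytes, MSS = 1024 bytes
Full segments = floor(RWND / MSS)
Full segments = floor(16384 / 1024)
Full segments = floor(16.0) = 16

16


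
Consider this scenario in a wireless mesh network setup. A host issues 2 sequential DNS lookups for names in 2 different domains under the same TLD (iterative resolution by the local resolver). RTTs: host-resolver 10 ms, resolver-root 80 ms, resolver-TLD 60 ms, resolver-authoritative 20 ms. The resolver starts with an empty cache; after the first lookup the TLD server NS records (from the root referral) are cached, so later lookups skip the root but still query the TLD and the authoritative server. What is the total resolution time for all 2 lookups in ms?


Lookup 1 (cold cache): local + root + TLD + auth = 10 + 80 + 60 + 20 = 170 ms
Lookups 2..2 (TLD NS cached -> skip root; new domain -> still ask TLD and auth): local + TLD + auth = 10 + 60 + 20 = 90 ms each
Remaining 1 lookups: 1 * 90 = 90 ms
Total = 170 + 90 = 260 ms

260


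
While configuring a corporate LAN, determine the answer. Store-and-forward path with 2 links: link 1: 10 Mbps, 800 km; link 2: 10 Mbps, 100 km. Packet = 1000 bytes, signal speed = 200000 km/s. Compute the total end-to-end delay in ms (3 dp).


Packet = 1000 bytes = 8000 bits. Store-and-forward: sum (t_trans + t_prop) per link.
Link 1: t_trans = 8000/(10*10^6) s = 0.8000 ms; t_prop = 800/200000 s = 4.0000 ms; subtotal = 4.8000 ms
Link 2: t_trans = 8000/(10*10^6) s = 0.8000 ms; t_prop = 100/200000 s = 0.5000 ms; subtotal = 1.3000 ms
End-to-end = 4.8000 + 1.3000 = 6.1000 ms -> 6.100 ms (3 dp)

6.100


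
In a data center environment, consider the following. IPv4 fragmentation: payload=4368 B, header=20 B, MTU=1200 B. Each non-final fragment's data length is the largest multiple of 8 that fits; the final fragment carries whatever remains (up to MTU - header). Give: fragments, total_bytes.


Max data per non-final fragment = floor((MTU - header)/8)*8 = floor((1200 - 20)/8)*8 = floor(1180/8)*8 = 1176 B
Final fragment needs no 8-byte alignment: it can carry up to MTU - header = 1180 B
Non-final fragments needed = ceil((payload - 1180) / 1176) = ceil(3188/1176) = ceil(2.7109) = 3
Number of fragments = 3 + 1 = 4
Fragment sizes (data): 3 * 1176 B + 840 B (last, 840 <= 1180 OK)
Total bytes sent = payload + n_frags * header = 4368 + 4*20 = 4368 + 80 = 4448 B

4, 4448


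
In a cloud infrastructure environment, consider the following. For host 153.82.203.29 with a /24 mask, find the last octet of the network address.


Given: IP = 153.82.203.29, prefix = /24
Subnet mask = 255.255.255.0
Last octet of IP: 29
Last octet of mask: 0
Network last octet = 29 AND 0 = 0

0


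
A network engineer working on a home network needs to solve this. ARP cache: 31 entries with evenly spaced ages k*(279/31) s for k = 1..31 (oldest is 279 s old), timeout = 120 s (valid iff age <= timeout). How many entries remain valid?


Ages are k * 279/31 s for k = 1..31 (spacing = 9.0000 s).
Entry k is valid iff k * 279/31 <= 120 iff k <= 31 * 120 / 279 = 13.3333
n_valid = floor(13.3333) = 13
(n_stale = 31 - 13 = 18)

13


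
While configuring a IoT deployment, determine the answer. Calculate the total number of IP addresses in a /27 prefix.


Given: CIDR prefix /27
Host bits = 32 - 27 = 5
Total addresses = 2^5 = 32

32


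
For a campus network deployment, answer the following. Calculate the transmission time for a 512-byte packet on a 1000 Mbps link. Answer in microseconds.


Given: packet = 512 bytes, bandwidth = 1000 Mbps
Packet in bits = 512 * 8 = 4096 bits
Bandwidth = 1000 * 10^6 = 1000000000 bps
Time = 4096 / 1000000000 seconds
Time in us = 4096 * 10^6 / 1000000000 = 4.096

4.096


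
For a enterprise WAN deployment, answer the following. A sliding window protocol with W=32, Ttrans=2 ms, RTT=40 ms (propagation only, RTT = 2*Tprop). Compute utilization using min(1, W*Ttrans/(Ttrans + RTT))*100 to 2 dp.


Given: W = 32, Ttrans = 2 ms, RTT = 40 ms (= 2 * Tprop, Tprop = 20 ms)
Cycle time = Ttrans + RTT = 2 + 40 = 42 ms (first packet sent until its ACK returns)
W * Ttrans = 32 * 2 = 64 ms of sending per cycle
W * Ttrans / (Ttrans + RTT) = 64 / 42 = 1.523810
U = min(1, 1.523810) = 1.000000
U% = 100.00%

100.00


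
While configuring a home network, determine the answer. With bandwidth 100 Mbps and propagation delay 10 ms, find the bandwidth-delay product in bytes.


Given: bandwidth = 100 Mbps, delay = 10 ms
BDP in bits = 100 * 10^6 * 10 / 1000
BDP in bits = 1000000
BDP in bytes = 1000000 / 8 = 125000

125000


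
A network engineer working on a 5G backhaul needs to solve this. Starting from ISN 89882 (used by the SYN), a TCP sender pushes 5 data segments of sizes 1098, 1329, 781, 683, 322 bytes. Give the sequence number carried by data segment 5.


The SYN occupies sequence number ISN = 89882, so the first data byte is ISN + 1 = 89883.
SEQ of data segment i = (ISN + 1) + sum of payload sizes of segments 1..i-1.
Segment 1: SEQ = 89883, payload = 1098 bytes
Segment 2: SEQ = 90981, payload = 1329 bytes
Segment 3: SEQ = 92310, payload = 781 bytes
Segment 4: SEQ = 93091, payload = 683 bytes
Segment 5: SEQ = 93774, payload = 322 bytes
SEQ of segment 5 = 89883 + 1098 + 1329 + 781 + 683 = 93774

93774


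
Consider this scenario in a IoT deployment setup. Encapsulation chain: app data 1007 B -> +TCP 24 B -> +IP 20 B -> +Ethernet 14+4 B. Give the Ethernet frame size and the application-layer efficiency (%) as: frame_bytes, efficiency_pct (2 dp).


TCP segment = 1007 + 24 = 1031 B
IP packet = 1031 + 20 = 1051 B
Ethernet frame = 1051 + 14 + 4 = 1069 B
Efficiency = app / frame = 1007 / 1069 = 0.942002 = 94.2002% -> 94.20% (2 dp)

1069, 94.20


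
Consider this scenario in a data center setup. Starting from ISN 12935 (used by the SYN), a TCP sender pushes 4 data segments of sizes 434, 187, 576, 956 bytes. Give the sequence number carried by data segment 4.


The SYN occupies sequence number ISN = 12935, so the first data byte is ISN + 1 = 12936.
SEQ of data segment i = (ISN + 1) + sum of payload sizes of segments 1..i-1.
Segment 1: SEQ = 12936, payload = 434 bytes
Segment 2: SEQ = 13370, payload = 187 bytes
Segment 3: SEQ = 13557, payload = 576 bytes
Segment 4: SEQ = 14133, payload = 956 bytes
SEQ of segment 4 = 12936 + 434 + 187 + 576 = 14133

14133


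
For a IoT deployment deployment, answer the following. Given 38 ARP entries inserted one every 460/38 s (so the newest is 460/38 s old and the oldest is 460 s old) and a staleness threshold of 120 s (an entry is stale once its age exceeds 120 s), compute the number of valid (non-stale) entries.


Ages are k * 460/38 s for k = 1..38 (spacing = 12.1053 s).
Entry k is valid iff k * 460/38 <= 120 iff k <= 38 * 120 / 460 = 9.9130
n_valid = floor(9.9130) = 9
(n_stale = 38 - 9 = 29)

9


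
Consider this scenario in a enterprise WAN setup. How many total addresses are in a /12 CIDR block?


Given: CIDR prefix /12
Host bits = 32 - 12 = 20
Total addresses = 2^20 = 1048576

1048576


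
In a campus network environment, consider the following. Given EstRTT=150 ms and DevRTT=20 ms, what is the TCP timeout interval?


Given: EstRTT = 150 ms, DevRTT = 20 ms
Timeout = EstRTT + 4 * DevRTT
4 * DevRTT = 4 * 20 = 80
Timeout = 150 + 80 = 230 ms

230


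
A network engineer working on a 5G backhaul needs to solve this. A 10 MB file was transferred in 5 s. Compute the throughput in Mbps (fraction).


Given: file = 10 MB, time = 5 s
File in Mb = 10 * 8 = 80 Mb
Throughput = 80 / 5 Mbps
Throughput = 16 Mbps

16


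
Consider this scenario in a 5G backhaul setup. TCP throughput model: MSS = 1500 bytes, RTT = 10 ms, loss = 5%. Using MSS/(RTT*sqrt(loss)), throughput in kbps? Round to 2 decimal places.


Given: MSS = 1500 bytes, RTT = 10 ms, loss = 5%
RTT in seconds = 10 / 1000 = 0.01
Loss rate = 5% = 0.05
sqrt(loss) = sqrt(0.05) = 0.223606797750
Throughput (bytes/s) = 1500 / (0.01 * 0.223606797750) = 670820.3932
Throughput (kbps) = 670820.3932 * 8 / 1000 = 5366.563146 -> 5366.56 kbps (2 dp)

5366.56


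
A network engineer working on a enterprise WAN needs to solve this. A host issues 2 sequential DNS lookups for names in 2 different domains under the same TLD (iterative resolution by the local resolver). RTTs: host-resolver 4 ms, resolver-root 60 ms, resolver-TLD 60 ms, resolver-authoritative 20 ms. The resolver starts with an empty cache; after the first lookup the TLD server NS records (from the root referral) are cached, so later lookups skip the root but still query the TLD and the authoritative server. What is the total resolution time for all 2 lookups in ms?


Lookup 1 (cold cache): local + root + TLD + auth = 4 + 60 + 60 + 20 = 144 ms
Lookups 2..2 (TLD NS cached -> skip root; new domain -> still ask TLD and auth): local + TLD + auth = 4 + 60 + 20 = 84 ms each
Remaining 1 lookups: 1 * 84 = 84 ms
Total = 144 + 84 = 228 ms

228


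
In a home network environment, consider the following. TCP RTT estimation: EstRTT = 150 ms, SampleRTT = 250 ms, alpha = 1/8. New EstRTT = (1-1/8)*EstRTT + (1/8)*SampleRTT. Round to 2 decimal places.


Given: EstRTT = 150 ms, SampleRTT = 250 ms, alpha = 1/8
New EstRTT = (1 - alpha) * EstRTT + alpha * SampleRTT
(7/8) * 150 = 131.25
(1/8) * 250 = 31.25
New EstRTT = 131.25 + 31.25 = 162.5 ms -> 162.50 ms (2 dp)

162.50


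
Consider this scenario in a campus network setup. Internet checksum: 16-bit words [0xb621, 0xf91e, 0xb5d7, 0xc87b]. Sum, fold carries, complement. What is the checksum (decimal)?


Given words: [0xb621, 0xf91e, 0xb5d7, 0xc87b]
Step 1: Sum all words
Raw sum = 46625 + 63774 + 46551 + 51323 = 208273
Step 2: Fold carry: (11665 + 3) = 11668
One's complement = ~11668 & 0xFFFF = 53867

53867


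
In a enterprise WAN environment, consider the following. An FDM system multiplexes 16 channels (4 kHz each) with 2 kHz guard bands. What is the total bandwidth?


Given: 16 channels, 4 kHz each, guard = 2 kHz
Channel bandwidth = 16 * 4 = 64 kHz
Guard bands = 15 gaps * 2 kHz = 30 kHz
Total = 64 + 30 = 94 kHz

94


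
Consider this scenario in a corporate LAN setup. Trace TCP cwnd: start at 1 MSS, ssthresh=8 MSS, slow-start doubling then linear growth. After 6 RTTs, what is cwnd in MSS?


RTT 0: cwnd = 1 MSS (initial)
RTT 1: cwnd = 2 MSS (slow start, doubled)
RTT 2: cwnd = 4 MSS (slow start, doubled)
RTT 3: cwnd = 8 MSS (slow start, doubled)
RTT 4: cwnd = 9 MSS (congestion avoidance, +1)
RTT 5: cwnd = 10 MSS (congestion avoidance, +1)
RTT 6: cwnd = 11 MSS (congestion avoidance, +1)

11


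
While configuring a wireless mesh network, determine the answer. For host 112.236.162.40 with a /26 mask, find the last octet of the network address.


Given: IP = 112.236.162.40, prefix = /26
Subnet mask = 255.255.255.192
Last octet of IP: 40
Last octet of mask: 192
Network last octet = 40 AND 192 = 0

0


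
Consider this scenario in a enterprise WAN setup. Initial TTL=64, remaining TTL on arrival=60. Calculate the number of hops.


Given: initial TTL = 64, received TTL = 60
Hops = initial TTL - received TTL
Hops = 64 - 60 = 4

4


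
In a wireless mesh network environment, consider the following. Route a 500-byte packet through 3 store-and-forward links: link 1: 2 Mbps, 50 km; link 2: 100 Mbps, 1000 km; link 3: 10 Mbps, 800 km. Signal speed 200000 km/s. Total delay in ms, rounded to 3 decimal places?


Packet = 500 bytes = 4000 bits. Store-and-forward: sum (t_trans + t_prop) per link.
Link 1: t_trans = 4000/(2*10^6) s = 2.0000 ms; t_prop = 50/200000 s = 0.2500 ms; subtotal = 2.2500 ms
Link 2: t_trans = 4000/(100*10^6) s = 0.0400 ms; t_prop = 1000/200000 s = 5.0000 ms; subtotal = 5.0400 ms
Link 3: t_trans = 4000/(10*10^6) s = 0.4000 ms; t_prop = 800/200000 s = 4.0000 ms; subtotal = 4.4000 ms
End-to-end = 2.2500 + 5.0400 + 4.4000 = 11.6900 ms -> 11.690 ms (3 dp)

11.690


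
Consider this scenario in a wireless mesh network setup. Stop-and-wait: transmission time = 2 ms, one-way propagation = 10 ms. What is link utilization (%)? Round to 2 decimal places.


Given: Ttrans = 2 ms, Tprop = 10 ms
RTT = 2 * Tprop = 2 * 10 = 20 ms
U = Ttrans / (Ttrans + RTT)
U = 2 / (2 + 20)
U = 2 / 22 = 0.090909
U% = 9.09%

9.09


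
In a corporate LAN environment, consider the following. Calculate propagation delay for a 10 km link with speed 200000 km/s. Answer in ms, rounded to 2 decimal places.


Given: distance = 10 km, speed = 200000 km/s
Delay = distance / speed = 10 / 200000 seconds
Delay in ms = 10 * 1000 / 200000
Delay = 0.0500 ms
Rounded to 2 dp = 0.05 ms

0.05


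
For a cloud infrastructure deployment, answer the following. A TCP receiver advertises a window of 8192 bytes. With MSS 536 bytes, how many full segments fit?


Given: RWND = 8192 bytes, MSS = 536 bytes
Full segments = floor(RWND / MSS)
Full segments = floor(8192 / 536)
Full segments = floor(15.2836) = 15

15


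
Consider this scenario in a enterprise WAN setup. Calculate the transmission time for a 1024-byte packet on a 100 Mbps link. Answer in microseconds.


Given: packet = 1024 bytes, bandwidth = 100 Mbps
Packet in bits = 1024 * 8 = 8192 bits
Bandwidth = 100 * 10^6 = 100000000 bps
Time = 8192 / 100000000 seconds
Time in us = 8192 * 10^6 / 100000000 = 81.92

81.92


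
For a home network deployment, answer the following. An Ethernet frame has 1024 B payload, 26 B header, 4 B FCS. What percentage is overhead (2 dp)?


Given: payload = 1024 B, header = 26 B, trailer = 4 B
Overhead bytes = header + trailer = 26 + 4 = 30
Total frame = payload + overhead = 1024 + 30 = 1054
Overhead % = 30 / 1054 * 100 = 2.8463% -> 2.85% (2 dp)

2.85


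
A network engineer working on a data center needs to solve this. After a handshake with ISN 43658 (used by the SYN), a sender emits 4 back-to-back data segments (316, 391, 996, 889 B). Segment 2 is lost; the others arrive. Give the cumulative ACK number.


SYN uses sequence number 43658; first data byte = ISN + 1 = 43659.
Segment 1: SEQ = 43659, len = 316 B, covers [43659, 43974]
Segment 2: SEQ = 43975, len = 391 B, covers [43975, 44365] [LOST]
Segment 3: SEQ = 44366, len = 996 B, covers [44366, 45361]
Segment 4: SEQ = 45362, len = 889 B, covers [45362, 46250]
In-order data received: bytes [43659, 43974] (segments 1..1).
Segment 2 missing -> gap begins at byte 43975; later segments buffered out of order.
Cumulative ACK = next expected in-order byte = 43659 + 316 = 43975

43975


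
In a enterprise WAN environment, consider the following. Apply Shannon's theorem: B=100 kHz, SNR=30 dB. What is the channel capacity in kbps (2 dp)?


Given: B = 100 kHz, SNR = 30 dB
SNR linear = 10^(30/10) = 1000
1 + SNR = 1001
log2(1001) = 9.9672262588
C = 100 * 1000 * 9.9672262588 = 996722.6259 bps
C = 996.722626 kbps -> 996.72 kbps (2 dp)

996.72


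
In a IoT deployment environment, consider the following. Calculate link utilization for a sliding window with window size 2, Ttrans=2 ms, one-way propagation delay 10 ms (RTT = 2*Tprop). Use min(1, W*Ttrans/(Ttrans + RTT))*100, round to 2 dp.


Given: W = 2, Ttrans = 2 ms, RTT = 20 ms (= 2 * Tprop, Tprop = 10 ms)
Cycle time = Ttrans + RTT = 2 + 20 = 22 ms (first packet sent until its ACK returns)
W * Ttrans = 2 * 2 = 4 ms of sending per cycle
W * Ttrans / (Ttrans + RTT) = 4 / 22 = 0.181818
U = min(1, 0.181818) = 0.181818
U% = 18.18%

18.18


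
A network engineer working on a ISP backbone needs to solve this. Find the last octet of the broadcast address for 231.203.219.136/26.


Given: IP = 231.203.219.136, prefix = /26
Host bits = 32 - 26 = 6
Network last octet = 136 AND mask = 128
Host part size = 2^6 - 1 = 63
Broadcast last octet = 128 OR 63 = 191

191


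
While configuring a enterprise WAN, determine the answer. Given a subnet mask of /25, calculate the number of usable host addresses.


Given: subnet mask /25
Host bits = 32 - 25 = 7
Total addresses = 2^7 = 128
Usable hosts = 128 - 2 (network + broadcast) = 126

126


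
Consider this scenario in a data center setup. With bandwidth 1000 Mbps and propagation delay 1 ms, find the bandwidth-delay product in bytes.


Given: bandwidth = 1000 Mbps, delay = 1 ms
BDP in bits = 1000 * 10^6 * 1 / 1000
BDP in bits = 1000000
BDP in bytes = 1000000 / 8 = 125000

125000


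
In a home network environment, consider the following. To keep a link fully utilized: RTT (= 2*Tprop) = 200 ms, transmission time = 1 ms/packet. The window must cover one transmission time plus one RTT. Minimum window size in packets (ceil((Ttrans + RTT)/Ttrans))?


Given: Ttrans = 1 ms, RTT = 200 ms (= 2 * Tprop, Tprop = 100 ms)
Time until first ACK returns = Ttrans + RTT = 1 + 200 = 201 ms
Need W * Ttrans >= Ttrans + RTT  ->  W >= (Ttrans + RTT) / Ttrans
(Ttrans + RTT) / Ttrans = 201 / 1 = 201
W_min = ceil(201) = 201

201


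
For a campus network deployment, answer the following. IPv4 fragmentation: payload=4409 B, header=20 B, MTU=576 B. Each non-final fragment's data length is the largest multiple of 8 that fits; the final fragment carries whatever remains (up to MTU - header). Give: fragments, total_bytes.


Max data per non-final fragment = floor((MTU - header)/8)*8 = floor((576 - 20)/8)*8 = floor(556/8)*8 = 552 B
Final fragment needs no 8-byte alignment: it can carry up to MTU - header = 556 B
Non-final fragments needed = ceil((payload - 556) / 552) = ceil(3853/552) = ceil(6.9801) = 7
Number of fragments = 7 + 1 = 8
Fragment sizes (data): 7 * 552 B + 545 B (last, 545 <= 556 OK)
Total bytes sent = payload + n_frags * header = 4409 + 8*20 = 4409 + 160 = 4569 B

8, 4569


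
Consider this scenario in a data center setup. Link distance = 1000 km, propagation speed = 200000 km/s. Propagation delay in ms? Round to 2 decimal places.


Given: distance = 1000 km, speed = 200000 km/s
Delay = distance / speed = 1000 / 200000 seconds
Delay in ms = 1000 * 1000 / 200000
Delay = 5.0000 ms
Rounded to 2 dp = 5.00 ms

5.00


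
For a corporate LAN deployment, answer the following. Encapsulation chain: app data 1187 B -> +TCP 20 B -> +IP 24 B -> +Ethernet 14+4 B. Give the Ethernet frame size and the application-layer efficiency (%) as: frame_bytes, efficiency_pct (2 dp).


TCP segment = 1187 + 20 = 1207 B
IP packet = 1207 + 24 = 1231 B
Ethernet frame = 1231 + 14 + 4 = 1249 B
Efficiency = app / frame = 1187 / 1249 = 0.950360 = 95.0360% -> 95.04% (2 dp)

1249, 95.04


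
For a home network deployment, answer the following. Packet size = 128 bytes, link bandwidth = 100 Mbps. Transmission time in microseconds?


Given: packet = 128 bytes, bandwidth = 100 Mbps
Packet in bits = 128 * 8 = 1024 bits
Bandwidth = 100 * 10^6 = 100000000 bps
Time = 1024 / 100000000 seconds
Time in us = 1024 * 10^6 / 100000000 = 10.24

10.24


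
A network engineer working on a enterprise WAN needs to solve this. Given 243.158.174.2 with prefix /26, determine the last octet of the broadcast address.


Given: IP = 243.158.174.2, prefix = /26
Host bits = 32 - 26 = 6
Network last octet = 2 AND mask = 0
Host part size = 2^6 - 1 = 63
Broadcast last octet = 0 OR 63 = 63

63


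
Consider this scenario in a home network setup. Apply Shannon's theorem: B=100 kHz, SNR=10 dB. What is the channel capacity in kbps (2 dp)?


Given: B = 100 kHz, SNR = 10 dB
SNR linear = 10^(10/10) = 10
1 + SNR = 11
log2(11) = 3.4594316186
C = 100 * 1000 * 3.4594316186 = 345943.1619 bps
C = 345.943162 kbps -> 345.94 kbps (2 dp)

345.94


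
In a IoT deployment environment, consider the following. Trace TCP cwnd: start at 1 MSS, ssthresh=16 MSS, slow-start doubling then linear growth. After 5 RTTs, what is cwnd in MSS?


RTT 0: cwnd = 1 MSS (initial)
RTT 1: cwnd = 2 MSS (slow start, doubled)
RTT 2: cwnd = 4 MSS (slow start, doubled)
RTT 3: cwnd = 8 MSS (slow start, doubled)
RTT 4: cwnd = 16 MSS (slow start, doubled)
RTT 5: cwnd = 17 MSS (congestion avoidance, +1)

17


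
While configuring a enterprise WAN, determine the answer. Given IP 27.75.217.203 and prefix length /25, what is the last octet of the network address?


Given: IP = 27.75.217.203, prefix = /25
Subnet mask = 255.255.255.128
Last octet of IP: 203
Last octet of mask: 128
Network last octet = 203 AND 128 = 128

128


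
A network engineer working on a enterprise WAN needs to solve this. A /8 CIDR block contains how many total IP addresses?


Given: CIDR prefix /8
Host bits = 32 - 8 = 24
Total addresses = 2^24 = 16777216

16777216


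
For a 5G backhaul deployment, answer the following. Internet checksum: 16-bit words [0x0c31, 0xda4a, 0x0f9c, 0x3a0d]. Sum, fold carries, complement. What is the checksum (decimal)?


Given words: [0x0c31, 0xda4a, 0x0f9c, 0x3a0d]
Step 1: Sum all words
Raw sum = 3121 + 55882 + 3996 + 14861 = 77860
Step 2: Fold carry: (12324 + 1) = 12325
One's complement = ~12325 & 0xFFFF = 53210

53210


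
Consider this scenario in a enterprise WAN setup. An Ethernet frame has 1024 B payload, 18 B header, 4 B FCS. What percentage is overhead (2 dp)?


Given: payload = 1024 B, header = 18 B, trailer = 4 B
Overhead bytes = header + trailer = 18 + 4 = 22
Total frame = payload + overhead = 1024 + 22 = 1046
Overhead % = 22 / 1046 * 100 = 2.1033% -> 2.10% (2 dp)

2.10


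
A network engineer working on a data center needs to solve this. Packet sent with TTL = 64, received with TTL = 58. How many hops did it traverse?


Given: initial TTL = 64, received TTL = 58
Hops = initial TTL - received TTL
Hops = 64 - 58 = 6

6


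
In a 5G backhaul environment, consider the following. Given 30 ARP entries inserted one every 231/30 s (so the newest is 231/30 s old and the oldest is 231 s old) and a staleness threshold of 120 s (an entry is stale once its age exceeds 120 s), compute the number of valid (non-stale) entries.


Ages are k * 231/30 s for k = 1..30 (spacing = 7.7000 s).
Entry k is valid iff k * 231/30 <= 120 iff k <= 30 * 120 / 231 = 15.5844
n_valid = floor(15.5844) = 15
(n_stale = 30 - 15 = 15)

15


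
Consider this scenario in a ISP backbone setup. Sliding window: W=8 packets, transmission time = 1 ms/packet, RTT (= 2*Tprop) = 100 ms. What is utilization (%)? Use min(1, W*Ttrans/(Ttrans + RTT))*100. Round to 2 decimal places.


Given: W = 8, Ttrans = 1 ms, RTT = 100 ms (= 2 * Tprop, Tprop = 50 ms)
Cycle time = Ttrans + RTT = 1 + 100 = 101 ms (first packet sent until its ACK returns)
W * Ttrans = 8 * 1 = 8 ms of sending per cycle
W * Ttrans / (Ttrans + RTT) = 8 / 101 = 0.079208
U = min(1, 0.079208) = 0.079208
U% = 7.92%

7.92


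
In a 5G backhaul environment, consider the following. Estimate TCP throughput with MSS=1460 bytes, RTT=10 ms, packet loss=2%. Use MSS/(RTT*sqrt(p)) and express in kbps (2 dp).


Given: MSS = 1460 bytes, RTT = 10 ms, loss = 2%
RTT in seconds = 10 / 1000 = 0.01
Loss rate = 2% = 0.02
sqrt(loss) = sqrt(0.02) = 0.141421356237
Throughput (bytes/s) = 1460 / (0.01 * 0.141421356237) = 1032375.9005
Throughput (kbps) = 1032375.9005 * 8 / 1000 = 8259.007204 -> 8259.01 kbps (2 dp)

8259.01


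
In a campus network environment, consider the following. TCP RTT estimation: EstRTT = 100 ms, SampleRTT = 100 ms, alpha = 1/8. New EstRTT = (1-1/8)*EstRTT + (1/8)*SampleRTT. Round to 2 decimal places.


Given: EstRTT = 100 ms, SampleRTT = 100 ms, alpha = 1/8
New EstRTT = (1 - alpha) * EstRTT + alpha * SampleRTT
(7/8) * 100 = 87.5
(1/8) * 100 = 12.5
New EstRTT = 87.5 + 12.5 = 100 ms -> 100.00 ms (2 dp)

100.00


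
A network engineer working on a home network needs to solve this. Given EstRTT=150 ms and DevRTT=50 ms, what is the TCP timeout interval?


Given: EstRTT = 150 ms, DevRTT = 50 ms
Timeout = EstRTT + 4 * DevRTT
4 * DevRTT = 4 * 50 = 200
Timeout = 150 + 200 = 350 ms

350


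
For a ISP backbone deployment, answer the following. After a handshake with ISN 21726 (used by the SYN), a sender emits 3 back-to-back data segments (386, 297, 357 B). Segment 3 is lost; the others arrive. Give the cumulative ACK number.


SYN uses sequence number 21726; first data byte = ISN + 1 = 21727.
Segment 1: SEQ = 21727, len = 386 B, covers [21727, 22112]
Segment 2: SEQ = 22113, len = 297 B, covers [22113, 22409]
Segment 3: SEQ = 22410, len = 357 B, covers [22410, 22766] [LOST]
In-order data received: bytes [21727, 22409] (segments 1..2).
Segment 3 missing -> gap begins at byte 22410.
Cumulative ACK = next expected in-order byte = 21727 + 386 + 297 = 22410

22410


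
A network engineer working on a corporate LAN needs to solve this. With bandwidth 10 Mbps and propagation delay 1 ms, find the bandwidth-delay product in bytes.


Given: bandwidth = 10 Mbps, delay = 1 ms
BDP in bits = 10 * 10^6 * 1 / 1000
BDP in bits = 10000
BDP in bytes = 10000 / 8 = 1250

1250


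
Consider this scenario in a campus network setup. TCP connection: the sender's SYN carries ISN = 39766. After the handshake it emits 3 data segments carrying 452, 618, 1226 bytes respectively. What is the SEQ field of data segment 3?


The SYN occupies sequence number ISN = 39766, so the first data byte is ISN + 1 = 39767.
SEQ of data segment i = (ISN + 1) + sum of payload sizes of segments 1..i-1.
Segment 1: SEQ = 39767, payload = 452 bytes
Segment 2: SEQ = 40219, payload = 618 bytes
Segment 3: SEQ = 40837, payload = 1226 bytes
SEQ of segment 3 = 39767 + 452 + 618 = 40837

40837


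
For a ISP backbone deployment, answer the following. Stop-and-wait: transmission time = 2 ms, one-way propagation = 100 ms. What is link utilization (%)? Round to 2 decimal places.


Given: Ttrans = 2 ms, Tprop = 100 ms
RTT = 2 * Tprop = 2 * 100 = 200 ms
U = Ttrans / (Ttrans + RTT)
U = 2 / (2 + 200)
U = 2 / 202 = 0.009901
U% = 0.99%

0.99


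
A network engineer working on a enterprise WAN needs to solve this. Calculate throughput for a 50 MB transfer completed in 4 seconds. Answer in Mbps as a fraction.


Given: file = 50 MB, time = 4 s
File in Mb = 50 * 8 = 400 Mb
Throughput = 400 / 4 Mbps
Throughput = 100 Mbps

100


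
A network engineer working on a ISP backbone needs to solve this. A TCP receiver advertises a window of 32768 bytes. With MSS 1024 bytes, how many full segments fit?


Given: RWND = 32768 bytes, MSS = 1024 bytes
Full segments = floor(RWND / MSS)
Full segments = floor(32768 / 1024)
Full segments = floor(32.0) = 32

32


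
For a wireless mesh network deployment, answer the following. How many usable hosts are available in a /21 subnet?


Given: subnet mask /21
Host bits = 32 - 21 = 11
Total addresses = 2^11 = 2048
Usable hosts = 2048 - 2 (network + broadcast) = 2046

2046


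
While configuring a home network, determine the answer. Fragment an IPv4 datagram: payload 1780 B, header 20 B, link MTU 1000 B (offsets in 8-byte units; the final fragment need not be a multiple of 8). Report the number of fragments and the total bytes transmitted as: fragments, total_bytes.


Max data per non-final fragment = floor((MTU - header)/8)*8 = floor((1000 - 20)/8)*8 = floor(980/8)*8 = 976 B
Final fragment needs no 8-byte alignment: it can carry up to MTU - header = 980 B
Non-final fragments needed = ceil((payload - 980) / 976) = ceil(800/976) = ceil(0.8197) = 1
Number of fragments = 1 + 1 = 2
Fragment sizes (data): 1 * 976 B + 804 B (last, 804 <= 980 OK)
Total bytes sent = payload + n_frags * header = 1780 + 2*20 = 1780 + 40 = 1820 B

2, 1820


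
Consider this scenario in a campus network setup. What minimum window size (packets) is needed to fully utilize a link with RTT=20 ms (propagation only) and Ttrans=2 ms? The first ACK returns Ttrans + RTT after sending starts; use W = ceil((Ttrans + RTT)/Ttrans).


Given: Ttrans = 2 ms, RTT = 20 ms (= 2 * Tprop, Tprop = 10 ms)
Time until first ACK returns = Ttrans + RTT = 2 + 20 = 22 ms
Need W * Ttrans >= Ttrans + RTT  ->  W >= (Ttrans + RTT) / Ttrans
(Ttrans + RTT) / Ttrans = 22 / 2 = 11
W_min = ceil(11) = 11

11


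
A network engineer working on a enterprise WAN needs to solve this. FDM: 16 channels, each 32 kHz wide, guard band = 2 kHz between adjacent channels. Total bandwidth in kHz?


Given: 16 channels, 32 kHz each, guard = 2 kHz
Channel bandwidth = 16 * 32 = 512 kHz
Guard bands = 15 gaps * 2 kHz = 30 kHz
Total = 512 + 30 = 542 kHz

542


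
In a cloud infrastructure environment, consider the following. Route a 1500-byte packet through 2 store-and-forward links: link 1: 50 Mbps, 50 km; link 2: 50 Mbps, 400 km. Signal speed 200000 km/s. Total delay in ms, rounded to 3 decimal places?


Packet = 1500 bytes = 12000 bits. Store-and-forward: sum (t_trans + t_prop) per link.
Link 1: t_trans = 12000/(50*10^6) s = 0.2400 ms; t_prop = 50/200000 s = 0.2500 ms; subtotal = 0.4900 ms
Link 2: t_trans = 12000/(50*10^6) s = 0.2400 ms; t_prop = 400/200000 s = 2.0000 ms; subtotal = 2.2400 ms
End-to-end = 0.4900 + 2.2400 = 2.7300 ms -> 2.730 ms (3 dp)

2.730


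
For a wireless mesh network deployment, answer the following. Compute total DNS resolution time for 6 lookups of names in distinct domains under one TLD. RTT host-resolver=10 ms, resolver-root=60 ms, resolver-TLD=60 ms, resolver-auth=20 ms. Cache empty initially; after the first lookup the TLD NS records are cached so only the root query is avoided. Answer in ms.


Lookup 1 (cold cache): local + root + TLD + auth = 10 + 60 + 60 + 20 = 150 ms
Lookups 2..6 (TLD NS cached -> skip root; new domain -> still ask TLD and auth): local + TLD + auth = 10 + 60 + 20 = 90 ms each
Remaining 5 lookups: 5 * 90 = 450 ms
Total = 150 + 450 = 600 ms

600
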